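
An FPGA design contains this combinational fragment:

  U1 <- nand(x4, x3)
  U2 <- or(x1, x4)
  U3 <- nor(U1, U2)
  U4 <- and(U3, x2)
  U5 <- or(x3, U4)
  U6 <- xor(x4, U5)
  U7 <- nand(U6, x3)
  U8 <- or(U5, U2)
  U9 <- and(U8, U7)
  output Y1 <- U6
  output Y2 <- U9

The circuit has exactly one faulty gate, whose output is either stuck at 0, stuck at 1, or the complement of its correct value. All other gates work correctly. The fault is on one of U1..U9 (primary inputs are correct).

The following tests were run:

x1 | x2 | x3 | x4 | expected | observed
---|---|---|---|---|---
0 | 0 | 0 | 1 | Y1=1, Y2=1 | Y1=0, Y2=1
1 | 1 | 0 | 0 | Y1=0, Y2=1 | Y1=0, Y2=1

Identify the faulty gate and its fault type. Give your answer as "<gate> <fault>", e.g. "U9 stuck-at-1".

Fault-free values for test 1 (x1=0, x2=0, x3=0, x4=1): U1=1, U2=1, U3=0, U4=0, U5=0, U6=1, U7=1, U8=1, U9=1, giving Y1=1, Y2=1. Observed Y1=0, Y2=1.
Test 1: faults giving observed Y1=0, Y2=1 are {U4 stuck-at-1, U4 inverted output, U5 stuck-at-1, U5 inverted output, U6 stuck-at-0, U6 inverted output}.
Test 2 (x1=1, x2=1, x3=0, x4=0): fault-free U1=1, U2=1, U3=0, U4=0, U5=0, U6=0, U7=1, U8=1, U9=1 → Y1=0, Y2=1; observed Y1=0, Y2=1. Eliminates U4 stuck-at-1, U4 inverted output, U5 stuck-at-1, U5 inverted output, U6 inverted output.
Only U6 stuck-at-0 is consistent with every test.

U6 stuck-at-0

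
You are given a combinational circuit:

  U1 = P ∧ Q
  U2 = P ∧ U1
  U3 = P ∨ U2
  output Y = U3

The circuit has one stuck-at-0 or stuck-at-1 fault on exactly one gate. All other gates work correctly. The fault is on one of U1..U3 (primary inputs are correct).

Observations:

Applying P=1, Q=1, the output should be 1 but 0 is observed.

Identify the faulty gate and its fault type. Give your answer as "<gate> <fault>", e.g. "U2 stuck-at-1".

Fault-free values for test 1 (P=1, Q=1): U1=1, U2=1, U3=1, giving Y=1. Observed 0.
Test 1: faults giving observed 0 are {U3 stuck-at-0}.
Only U3 stuck-at-0 is consistent with every test.

U3 stuck-at-0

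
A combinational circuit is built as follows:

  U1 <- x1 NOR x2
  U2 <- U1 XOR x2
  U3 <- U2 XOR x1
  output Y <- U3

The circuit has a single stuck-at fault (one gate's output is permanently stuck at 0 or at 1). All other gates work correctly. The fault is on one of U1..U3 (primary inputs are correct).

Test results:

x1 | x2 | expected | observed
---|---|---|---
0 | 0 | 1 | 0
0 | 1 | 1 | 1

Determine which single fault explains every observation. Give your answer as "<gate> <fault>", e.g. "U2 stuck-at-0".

U1 stuck-at-0

Fault-free values for test 1 (x1=0, x2=0): U1=1, U2=1, U3=1, giving Y=1. Observed 0.
Test 1: faults giving observed 0 are {U1 stuck-at-0, U2 stuck-at-0, U3 stuck-at-0}.
Test 2 (x1=0, x2=1): fault-free U1=0, U2=1, U3=1 → 1; observed 1. Eliminates U2 stuck-at-0, U3 stuck-at-0.
Only U1 stuck-at-0 is consistent with every test.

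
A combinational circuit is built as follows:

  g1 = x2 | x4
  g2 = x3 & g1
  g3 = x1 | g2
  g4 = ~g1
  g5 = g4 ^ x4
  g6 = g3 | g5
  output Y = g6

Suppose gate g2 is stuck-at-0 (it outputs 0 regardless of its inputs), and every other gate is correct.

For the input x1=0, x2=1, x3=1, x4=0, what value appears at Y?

Propagate with g2 forced: g1=1, g2=0 [stuck-at-0], g3=0, g4=0, g5=0, g6=0.
So Y = 0. (Without the fault it would be 1.)

0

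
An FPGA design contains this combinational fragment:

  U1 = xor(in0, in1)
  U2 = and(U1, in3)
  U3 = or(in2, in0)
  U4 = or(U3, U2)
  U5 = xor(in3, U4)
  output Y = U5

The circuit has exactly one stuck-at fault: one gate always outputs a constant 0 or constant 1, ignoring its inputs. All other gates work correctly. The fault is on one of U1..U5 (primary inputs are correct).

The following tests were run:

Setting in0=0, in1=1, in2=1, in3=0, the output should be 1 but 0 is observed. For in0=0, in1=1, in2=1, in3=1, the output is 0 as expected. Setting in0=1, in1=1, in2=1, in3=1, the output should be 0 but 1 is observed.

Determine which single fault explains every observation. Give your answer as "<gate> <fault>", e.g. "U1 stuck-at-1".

U3 stuck-at-0

Fault-free values for test 1 (in0=0, in1=1, in2=1, in3=0): U1=1, U2=0, U3=1, U4=1, U5=1, giving Y=1. Observed 0.
Test 1: faults giving observed 0 are {U3 stuck-at-0, U4 stuck-at-0, U5 stuck-at-0}.
Test 2 (in0=0, in1=1, in2=1, in3=1): fault-free U1=1, U2=1, U3=1, U4=1, U5=0 → 0; observed 0. Eliminates U4 stuck-at-0.
Test 3 (in0=1, in1=1, in2=1, in3=1): fault-free U1=0, U2=0, U3=1, U4=1, U5=0 → 0; observed 1. Eliminates U5 stuck-at-0.
Only U3 stuck-at-0 is consistent with every test.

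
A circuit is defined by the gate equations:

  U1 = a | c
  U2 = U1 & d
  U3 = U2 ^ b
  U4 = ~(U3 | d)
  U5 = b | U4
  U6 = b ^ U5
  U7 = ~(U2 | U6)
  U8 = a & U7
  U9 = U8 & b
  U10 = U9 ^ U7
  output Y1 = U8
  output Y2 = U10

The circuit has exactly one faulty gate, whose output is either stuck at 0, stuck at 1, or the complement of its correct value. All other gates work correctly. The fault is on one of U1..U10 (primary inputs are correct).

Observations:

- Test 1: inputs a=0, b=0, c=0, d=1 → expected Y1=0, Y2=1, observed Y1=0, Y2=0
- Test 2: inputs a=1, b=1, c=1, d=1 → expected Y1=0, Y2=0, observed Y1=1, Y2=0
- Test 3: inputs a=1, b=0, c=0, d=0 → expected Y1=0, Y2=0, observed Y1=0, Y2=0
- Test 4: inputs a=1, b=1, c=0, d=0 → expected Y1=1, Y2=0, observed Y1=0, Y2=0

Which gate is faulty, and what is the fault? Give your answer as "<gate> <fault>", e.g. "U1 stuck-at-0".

U2 inverted output

Fault-free values for test 1 (a=0, b=0, c=0, d=1): U1=0, U2=0, U3=0, U4=0, U5=0, U6=0, U7=1, U8=0, U9=0, U10=1, giving Y1=0, Y2=1. Observed Y1=0, Y2=0.
Test 1: faults giving observed Y1=0, Y2=0 are {U1 stuck-at-1, U1 inverted output, U2 stuck-at-1, U2 inverted output, U4 stuck-at-1, U4 inverted output, U5 stuck-at-1, U5 inverted output, U6 stuck-at-1, U6 inverted output, U7 stuck-at-0, U7 inverted output, U9 stuck-at-1, U9 inverted output, U10 stuck-at-0, U10 inverted output}.
Test 2 (a=1, b=1, c=1, d=1): fault-free U1=1, U2=1, U3=0, U4=0, U5=1, U6=0, U7=0, U8=0, U9=0, U10=0 → Y1=0, Y2=0; observed Y1=1, Y2=0. Eliminates U1 stuck-at-1, U2 stuck-at-1, U4 stuck-at-1, U4 inverted output, U5 stuck-at-1, U5 inverted output, U6 stuck-at-1, U6 inverted output, U7 stuck-at-0, U9 stuck-at-1, U9 inverted output, U10 stuck-at-0, U10 inverted output.
Test 3 (a=1, b=0, c=0, d=0): fault-free U1=1, U2=0, U3=0, U4=1, U5=1, U6=1, U7=0, U8=0, U9=0, U10=0 → Y1=0, Y2=0; observed Y1=0, Y2=0. Eliminates U7 inverted output.
Test 4 (a=1, b=1, c=0, d=0): fault-free U1=1, U2=0, U3=1, U4=0, U5=1, U6=0, U7=1, U8=1, U9=1, U10=0 → Y1=1, Y2=0; observed Y1=0, Y2=0. Eliminates U1 inverted output.
Only U2 inverted output is consistent with every test.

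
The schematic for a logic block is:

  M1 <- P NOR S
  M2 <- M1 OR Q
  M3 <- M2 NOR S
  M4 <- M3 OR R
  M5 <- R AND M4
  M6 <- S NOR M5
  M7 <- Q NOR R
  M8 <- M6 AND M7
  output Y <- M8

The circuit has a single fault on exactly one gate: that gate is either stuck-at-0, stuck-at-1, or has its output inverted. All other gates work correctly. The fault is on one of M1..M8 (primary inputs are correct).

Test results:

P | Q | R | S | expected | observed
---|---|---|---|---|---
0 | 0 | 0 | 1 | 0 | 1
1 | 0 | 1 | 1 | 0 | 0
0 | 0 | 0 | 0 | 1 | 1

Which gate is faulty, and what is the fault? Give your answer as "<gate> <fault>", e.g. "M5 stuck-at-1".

Fault-free values for test 1 (P=0, Q=0, R=0, S=1): M1=0, M2=0, M3=0, M4=0, M5=0, M6=0, M7=1, M8=0, giving Y=0. Observed 1.
Test 1: faults giving observed 1 are {M6 stuck-at-1, M6 inverted output, M8 stuck-at-1, M8 inverted output}.
Test 2 (P=1, Q=0, R=1, S=1): fault-free M1=0, M2=0, M3=0, M4=1, M5=1, M6=0, M7=0, M8=0 → 0; observed 0. Eliminates M8 stuck-at-1, M8 inverted output.
Test 3 (P=0, Q=0, R=0, S=0): fault-free M1=1, M2=1, M3=0, M4=0, M5=0, M6=1, M7=1, M8=1 → 1; observed 1. Eliminates M6 inverted output.
Only M6 stuck-at-1 is consistent with every test.

M6 stuck-at-1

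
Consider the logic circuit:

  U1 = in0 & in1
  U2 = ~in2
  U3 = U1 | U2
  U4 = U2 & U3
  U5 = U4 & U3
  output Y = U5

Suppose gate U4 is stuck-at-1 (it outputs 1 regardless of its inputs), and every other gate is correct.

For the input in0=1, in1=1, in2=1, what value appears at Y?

Propagate with U4 forced: U1=1, U2=0, U3=1, U4=1 [stuck-at-1], U5=1.
So Y = 1. (Without the fault it would be 0.)

1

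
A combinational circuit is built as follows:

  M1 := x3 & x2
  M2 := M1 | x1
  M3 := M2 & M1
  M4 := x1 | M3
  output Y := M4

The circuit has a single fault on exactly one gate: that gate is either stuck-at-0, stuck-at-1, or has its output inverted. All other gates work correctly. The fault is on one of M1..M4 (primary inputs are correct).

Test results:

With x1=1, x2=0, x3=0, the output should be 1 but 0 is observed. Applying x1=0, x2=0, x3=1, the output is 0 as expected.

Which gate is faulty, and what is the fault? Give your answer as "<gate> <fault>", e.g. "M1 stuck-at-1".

Fault-free values for test 1 (x1=1, x2=0, x3=0): M1=0, M2=1, M3=0, M4=1, giving Y=1. Observed 0.
Test 1: faults giving observed 0 are {M4 stuck-at-0, M4 inverted output}.
Test 2 (x1=0, x2=0, x3=1): fault-free M1=0, M2=0, M3=0, M4=0 → 0; observed 0. Eliminates M4 inverted output.
Only M4 stuck-at-0 is consistent with every test.

M4 stuck-at-0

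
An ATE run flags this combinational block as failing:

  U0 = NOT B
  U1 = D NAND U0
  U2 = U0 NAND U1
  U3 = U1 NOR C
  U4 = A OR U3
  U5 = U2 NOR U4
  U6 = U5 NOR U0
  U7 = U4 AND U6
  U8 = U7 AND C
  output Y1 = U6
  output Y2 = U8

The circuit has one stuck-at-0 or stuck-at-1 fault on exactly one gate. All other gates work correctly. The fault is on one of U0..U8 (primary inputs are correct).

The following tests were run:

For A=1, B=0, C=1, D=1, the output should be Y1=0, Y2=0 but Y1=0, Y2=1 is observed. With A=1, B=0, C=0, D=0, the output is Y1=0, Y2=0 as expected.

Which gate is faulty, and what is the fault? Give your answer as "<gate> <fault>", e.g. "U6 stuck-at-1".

U7 stuck-at-1

Fault-free values for test 1 (A=1, B=0, C=1, D=1): U0=1, U1=0, U2=1, U3=0, U4=1, U5=0, U6=0, U7=0, U8=0, giving Y1=0, Y2=0. Observed Y1=0, Y2=1.
Test 1: faults giving observed Y1=0, Y2=1 are {U7 stuck-at-1, U8 stuck-at-1}.
Test 2 (A=1, B=0, C=0, D=0): fault-free U0=1, U1=1, U2=0, U3=0, U4=1, U5=0, U6=0, U7=0, U8=0 → Y1=0, Y2=0; observed Y1=0, Y2=0. Eliminates U8 stuck-at-1.
Only U7 stuck-at-1 is consistent with every test.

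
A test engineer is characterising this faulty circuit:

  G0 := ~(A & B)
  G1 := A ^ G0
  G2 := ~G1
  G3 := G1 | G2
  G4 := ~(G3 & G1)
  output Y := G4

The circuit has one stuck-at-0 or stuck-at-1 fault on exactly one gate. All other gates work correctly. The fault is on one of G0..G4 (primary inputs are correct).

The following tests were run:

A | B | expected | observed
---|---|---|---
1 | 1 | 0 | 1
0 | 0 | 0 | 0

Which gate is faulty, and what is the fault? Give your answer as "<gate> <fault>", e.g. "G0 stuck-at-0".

G0 stuck-at-1

Fault-free values for test 1 (A=1, B=1): G0=0, G1=1, G2=0, G3=1, G4=0, giving Y=0. Observed 1.
Test 1: faults giving observed 1 are {G0 stuck-at-1, G1 stuck-at-0, G3 stuck-at-0, G4 stuck-at-1}.
Test 2 (A=0, B=0): fault-free G0=1, G1=1, G2=0, G3=1, G4=0 → 0; observed 0. Eliminates G1 stuck-at-0, G3 stuck-at-0, G4 stuck-at-1.
Only G0 stuck-at-1 is consistent with every test.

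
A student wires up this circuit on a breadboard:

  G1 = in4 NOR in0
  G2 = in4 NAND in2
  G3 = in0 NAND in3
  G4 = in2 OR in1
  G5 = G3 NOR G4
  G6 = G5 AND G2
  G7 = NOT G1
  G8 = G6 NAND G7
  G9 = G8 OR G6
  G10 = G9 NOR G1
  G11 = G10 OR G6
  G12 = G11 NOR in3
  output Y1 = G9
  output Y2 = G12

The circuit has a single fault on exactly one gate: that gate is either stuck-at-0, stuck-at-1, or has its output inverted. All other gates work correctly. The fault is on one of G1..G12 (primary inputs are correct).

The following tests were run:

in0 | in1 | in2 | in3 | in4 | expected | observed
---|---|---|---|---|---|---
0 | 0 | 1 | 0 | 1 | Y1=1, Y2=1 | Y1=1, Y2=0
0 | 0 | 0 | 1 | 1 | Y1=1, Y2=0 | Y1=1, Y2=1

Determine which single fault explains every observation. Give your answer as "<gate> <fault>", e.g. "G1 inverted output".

G12 inverted output

Fault-free values for test 1 (in0=0, in1=0, in2=1, in3=0, in4=1): G1=0, G2=0, G3=1, G4=1, G5=0, G6=0, G7=1, G8=1, G9=1, G10=0, G11=0, G12=1, giving Y1=1, Y2=1. Observed Y1=1, Y2=0.
Test 1: faults giving observed Y1=1, Y2=0 are {G6 stuck-at-1, G6 inverted output, G10 stuck-at-1, G10 inverted output, G11 stuck-at-1, G11 inverted output, G12 stuck-at-0, G12 inverted output}.
Test 2 (in0=0, in1=0, in2=0, in3=1, in4=1): fault-free G1=0, G2=1, G3=1, G4=0, G5=0, G6=0, G7=1, G8=1, G9=1, G10=0, G11=0, G12=0 → Y1=1, Y2=0; observed Y1=1, Y2=1. Eliminates G6 stuck-at-1, G6 inverted output, G10 stuck-at-1, G10 inverted output, G11 stuck-at-1, G11 inverted output, G12 stuck-at-0.
Only G12 inverted output is consistent with every test.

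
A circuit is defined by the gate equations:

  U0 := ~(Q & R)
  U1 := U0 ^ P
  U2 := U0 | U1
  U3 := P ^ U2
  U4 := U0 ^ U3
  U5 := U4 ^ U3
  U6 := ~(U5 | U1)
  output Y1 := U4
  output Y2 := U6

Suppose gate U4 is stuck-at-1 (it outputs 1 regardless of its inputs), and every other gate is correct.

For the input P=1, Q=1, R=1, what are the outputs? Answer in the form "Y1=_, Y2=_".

Propagate with U4 forced: U0=0, U1=1, U2=1, U3=0, U4=1 [stuck-at-1], U5=1, U6=0.
So the outputs are Y1=1, Y2=0. (Without the fault they would be Y1=0, Y2=0.)

Y1=1, Y2=0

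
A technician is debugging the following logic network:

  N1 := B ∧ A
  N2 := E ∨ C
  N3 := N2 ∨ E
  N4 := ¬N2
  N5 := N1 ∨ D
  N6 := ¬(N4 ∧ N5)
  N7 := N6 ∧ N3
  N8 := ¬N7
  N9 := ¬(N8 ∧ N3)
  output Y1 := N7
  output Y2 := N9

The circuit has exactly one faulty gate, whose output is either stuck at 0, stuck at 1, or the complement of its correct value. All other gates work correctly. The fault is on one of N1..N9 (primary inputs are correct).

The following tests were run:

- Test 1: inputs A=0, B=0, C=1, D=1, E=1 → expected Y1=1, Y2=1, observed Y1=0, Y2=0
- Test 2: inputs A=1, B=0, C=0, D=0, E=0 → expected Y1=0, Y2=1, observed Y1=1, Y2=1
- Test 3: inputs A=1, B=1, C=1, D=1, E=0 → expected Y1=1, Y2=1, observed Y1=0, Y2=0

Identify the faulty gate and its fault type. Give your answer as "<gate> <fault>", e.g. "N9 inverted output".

Fault-free values for test 1 (A=0, B=0, C=1, D=1, E=1): N1=0, N2=1, N3=1, N4=0, N5=1, N6=1, N7=1, N8=0, N9=1, giving Y1=1, Y2=1. Observed Y1=0, Y2=0.
Test 1: faults giving observed Y1=0, Y2=0 are {N2 stuck-at-0, N2 inverted output, N4 stuck-at-1, N4 inverted output, N6 stuck-at-0, N6 inverted output, N7 stuck-at-0, N7 inverted output}.
Test 2 (A=1, B=0, C=0, D=0, E=0): fault-free N1=0, N2=0, N3=0, N4=1, N5=0, N6=1, N7=0, N8=1, N9=1 → Y1=0, Y2=1; observed Y1=1, Y2=1. Eliminates N2 stuck-at-0, N4 stuck-at-1, N4 inverted output, N6 stuck-at-0, N6 inverted output, N7 stuck-at-0.
Test 3 (A=1, B=1, C=1, D=1, E=0): fault-free N1=1, N2=1, N3=1, N4=0, N5=1, N6=1, N7=1, N8=0, N9=1 → Y1=1, Y2=1; observed Y1=0, Y2=0. Eliminates N2 inverted output.
Only N7 inverted output is consistent with every test.

N7 inverted output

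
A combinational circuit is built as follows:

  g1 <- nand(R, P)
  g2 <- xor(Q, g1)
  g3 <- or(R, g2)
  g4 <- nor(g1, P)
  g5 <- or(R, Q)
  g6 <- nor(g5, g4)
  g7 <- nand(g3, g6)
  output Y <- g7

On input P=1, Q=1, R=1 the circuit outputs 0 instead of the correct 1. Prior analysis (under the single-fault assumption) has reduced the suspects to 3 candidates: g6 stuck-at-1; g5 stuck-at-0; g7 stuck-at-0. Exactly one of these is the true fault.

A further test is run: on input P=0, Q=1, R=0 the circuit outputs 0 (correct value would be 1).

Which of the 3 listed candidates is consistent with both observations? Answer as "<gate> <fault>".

Evaluate each candidate on input P=0, Q=1, R=0:
  g6 stuck-at-1: g1=1, g2=0, g3=0, g4=0, g5=1, g6=1 [stuck-at-1], g7=1 → 1 — eliminated
  g5 stuck-at-0: g1=1, g2=0, g3=0, g4=0, g5=0 [stuck-at-0], g6=1, g7=1 → 1 — eliminated
  g7 stuck-at-0: g1=1, g2=0, g3=0, g4=0, g5=1, g6=0, g7=0 [stuck-at-0] → 0 — matches
Only g7 stuck-at-0 reproduces the observed 0.

g7 stuck-at-0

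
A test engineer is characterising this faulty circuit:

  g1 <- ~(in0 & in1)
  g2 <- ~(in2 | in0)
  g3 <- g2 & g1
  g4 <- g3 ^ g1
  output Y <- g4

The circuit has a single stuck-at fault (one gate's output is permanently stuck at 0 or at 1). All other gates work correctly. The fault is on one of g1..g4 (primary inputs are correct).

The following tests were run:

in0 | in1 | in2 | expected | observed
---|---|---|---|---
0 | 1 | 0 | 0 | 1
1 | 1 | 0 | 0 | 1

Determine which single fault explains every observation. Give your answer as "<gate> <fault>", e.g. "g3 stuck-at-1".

g4 stuck-at-1

Fault-free values for test 1 (in0=0, in1=1, in2=0): g1=1, g2=1, g3=1, g4=0, giving Y=0. Observed 1.
Test 1: faults giving observed 1 are {g2 stuck-at-0, g3 stuck-at-0, g4 stuck-at-1}.
Test 2 (in0=1, in1=1, in2=0): fault-free g1=0, g2=0, g3=0, g4=0 → 0; observed 1. Eliminates g2 stuck-at-0, g3 stuck-at-0.
Only g4 stuck-at-1 is consistent with every test.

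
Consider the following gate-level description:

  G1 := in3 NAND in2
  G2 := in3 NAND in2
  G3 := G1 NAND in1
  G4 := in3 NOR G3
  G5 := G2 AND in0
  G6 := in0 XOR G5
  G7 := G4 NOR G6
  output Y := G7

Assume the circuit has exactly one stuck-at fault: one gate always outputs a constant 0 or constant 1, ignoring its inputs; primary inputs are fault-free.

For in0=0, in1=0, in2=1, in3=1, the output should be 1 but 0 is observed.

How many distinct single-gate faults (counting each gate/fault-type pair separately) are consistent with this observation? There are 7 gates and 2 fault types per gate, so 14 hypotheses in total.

Fault-free: G1=0, G2=0, G3=1, G4=0, G5=0, G6=0, G7=1 → 1. Observed 0.
  G1 stuck-at-0: output 1 ✗
  G1 stuck-at-1: output 1 ✗
  G2 stuck-at-0: output 1 ✗
  G2 stuck-at-1: output 1 ✗
  G3 stuck-at-0: output 1 ✗
  G3 stuck-at-1: output 1 ✗
  G4 stuck-at-0: output 1 ✗
  G4 stuck-at-1: output 0 ✓
  G5 stuck-at-0: output 1 ✗
  G5 stuck-at-1: output 0 ✓
  G6 stuck-at-0: output 1 ✗
  G6 stuck-at-1: output 0 ✓
  G7 stuck-at-0: output 0 ✓
  G7 stuck-at-1: output 1 ✗
Consistent faults: {G4 stuck-at-1, G5 stuck-at-1, G6 stuck-at-1, G7 stuck-at-0} — 4 in all.

4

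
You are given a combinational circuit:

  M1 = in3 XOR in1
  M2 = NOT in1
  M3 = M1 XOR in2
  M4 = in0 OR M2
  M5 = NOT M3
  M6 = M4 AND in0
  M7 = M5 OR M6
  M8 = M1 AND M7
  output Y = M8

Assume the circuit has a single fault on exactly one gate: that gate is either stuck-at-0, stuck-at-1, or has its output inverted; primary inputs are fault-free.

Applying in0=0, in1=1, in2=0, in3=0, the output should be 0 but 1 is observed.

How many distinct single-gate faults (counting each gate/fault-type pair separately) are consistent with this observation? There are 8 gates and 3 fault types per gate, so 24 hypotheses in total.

10

Fault-free: M1=1, M2=0, M3=1, M4=0, M5=0, M6=0, M7=0, M8=0 → 0. Observed 1.
  M1: none of the 3 fault types match ✗
  M2: none of the 3 fault types match ✗
  M3: stuck-at-0, inverted output ✓; others ✗
  M4: none of the 3 fault types match ✗
  M5: stuck-at-1, inverted output ✓; others ✗
  M6: stuck-at-1, inverted output ✓; others ✗
  M7: stuck-at-1, inverted output ✓; others ✗
  M8: stuck-at-1, inverted output ✓; others ✗
Consistent faults: {M3 stuck-at-0, M3 inverted output, M5 stuck-at-1, M5 inverted output, M6 stuck-at-1, M6 inverted output, M7 stuck-at-1, M7 inverted output, M8 stuck-at-1, M8 inverted output} — 10 in all.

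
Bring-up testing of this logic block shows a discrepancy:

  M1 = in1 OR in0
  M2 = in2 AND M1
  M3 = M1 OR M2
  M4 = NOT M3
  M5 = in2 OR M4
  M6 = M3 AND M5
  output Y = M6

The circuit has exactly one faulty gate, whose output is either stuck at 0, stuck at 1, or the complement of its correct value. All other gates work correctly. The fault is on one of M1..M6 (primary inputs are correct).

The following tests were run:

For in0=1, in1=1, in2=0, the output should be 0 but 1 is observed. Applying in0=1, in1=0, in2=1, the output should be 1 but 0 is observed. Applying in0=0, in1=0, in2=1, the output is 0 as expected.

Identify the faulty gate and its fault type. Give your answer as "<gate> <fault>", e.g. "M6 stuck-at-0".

M5 inverted output

Fault-free values for test 1 (in0=1, in1=1, in2=0): M1=1, M2=0, M3=1, M4=0, M5=0, M6=0, giving Y=0. Observed 1.
Test 1: faults giving observed 1 are {M4 stuck-at-1, M4 inverted output, M5 stuck-at-1, M5 inverted output, M6 stuck-at-1, M6 inverted output}.
Test 2 (in0=1, in1=0, in2=1): fault-free M1=1, M2=1, M3=1, M4=0, M5=1, M6=1 → 1; observed 0. Eliminates M4 stuck-at-1, M4 inverted output, M5 stuck-at-1, M6 stuck-at-1.
Test 3 (in0=0, in1=0, in2=1): fault-free M1=0, M2=0, M3=0, M4=1, M5=1, M6=0 → 0; observed 0. Eliminates M6 inverted output.
Only M5 inverted output is consistent with every test.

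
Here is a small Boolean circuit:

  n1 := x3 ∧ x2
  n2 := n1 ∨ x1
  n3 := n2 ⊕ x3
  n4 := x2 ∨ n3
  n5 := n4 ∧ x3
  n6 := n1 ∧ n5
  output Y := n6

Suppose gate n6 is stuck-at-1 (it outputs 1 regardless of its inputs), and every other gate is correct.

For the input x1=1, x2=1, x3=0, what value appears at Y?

Propagate with n6 forced: n1=0, n2=1, n3=1, n4=1, n5=0, n6=1 [stuck-at-1].
So Y = 1. (Without the fault it would be 0.)

1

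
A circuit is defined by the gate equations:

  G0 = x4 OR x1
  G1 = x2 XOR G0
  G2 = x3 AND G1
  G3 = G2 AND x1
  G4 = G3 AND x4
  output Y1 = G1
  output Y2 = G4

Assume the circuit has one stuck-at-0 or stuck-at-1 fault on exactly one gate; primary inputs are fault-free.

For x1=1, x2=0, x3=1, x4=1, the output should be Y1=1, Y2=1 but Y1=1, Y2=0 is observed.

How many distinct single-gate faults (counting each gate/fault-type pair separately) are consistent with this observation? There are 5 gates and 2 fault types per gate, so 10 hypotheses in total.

3

Fault-free: G0=1, G1=1, G2=1, G3=1, G4=1 → Y1=1, Y2=1. Observed Y1=1, Y2=0.
  G0 stuck-at-0: output Y1=0, Y2=0 ✗
  G0 stuck-at-1: output Y1=1, Y2=1 ✗
  G1 stuck-at-0: output Y1=0, Y2=0 ✗
  G1 stuck-at-1: output Y1=1, Y2=1 ✗
  G2 stuck-at-0: output Y1=1, Y2=0 ✓
  G2 stuck-at-1: output Y1=1, Y2=1 ✗
  G3 stuck-at-0: output Y1=1, Y2=0 ✓
  G3 stuck-at-1: output Y1=1, Y2=1 ✗
  G4 stuck-at-0: output Y1=1, Y2=0 ✓
  G4 stuck-at-1: output Y1=1, Y2=1 ✗
Consistent faults: {G2 stuck-at-0, G3 stuck-at-0, G4 stuck-at-0} — 3 in all.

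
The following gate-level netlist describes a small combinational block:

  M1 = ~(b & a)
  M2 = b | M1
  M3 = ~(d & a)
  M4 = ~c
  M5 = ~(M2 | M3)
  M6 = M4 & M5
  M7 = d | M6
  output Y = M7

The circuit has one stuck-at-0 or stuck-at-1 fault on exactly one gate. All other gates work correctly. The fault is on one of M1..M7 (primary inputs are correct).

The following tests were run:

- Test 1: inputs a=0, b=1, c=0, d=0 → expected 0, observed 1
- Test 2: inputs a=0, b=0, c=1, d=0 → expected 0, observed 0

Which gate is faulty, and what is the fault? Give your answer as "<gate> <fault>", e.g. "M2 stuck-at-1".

M5 stuck-at-1

Fault-free values for test 1 (a=0, b=1, c=0, d=0): M1=1, M2=1, M3=1, M4=1, M5=0, M6=0, M7=0, giving Y=0. Observed 1.
Test 1: faults giving observed 1 are {M5 stuck-at-1, M6 stuck-at-1, M7 stuck-at-1}.
Test 2 (a=0, b=0, c=1, d=0): fault-free M1=1, M2=1, M3=1, M4=0, M5=0, M6=0, M7=0 → 0; observed 0. Eliminates M6 stuck-at-1, M7 stuck-at-1.
Only M5 stuck-at-1 is consistent with every test.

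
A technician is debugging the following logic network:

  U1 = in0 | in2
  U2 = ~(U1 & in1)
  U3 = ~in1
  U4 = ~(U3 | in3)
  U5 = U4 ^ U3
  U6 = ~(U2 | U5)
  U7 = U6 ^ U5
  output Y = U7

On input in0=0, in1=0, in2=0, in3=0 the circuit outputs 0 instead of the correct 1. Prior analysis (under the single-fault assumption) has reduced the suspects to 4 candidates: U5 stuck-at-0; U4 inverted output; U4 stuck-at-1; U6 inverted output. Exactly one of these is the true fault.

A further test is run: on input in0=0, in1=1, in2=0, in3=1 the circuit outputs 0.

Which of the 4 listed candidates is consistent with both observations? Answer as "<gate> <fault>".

U5 stuck-at-0

Evaluate each candidate on input in0=0, in1=1, in2=0, in3=1:
  U5 stuck-at-0: U1=0, U2=1, U3=0, U4=0, U5=0 [stuck-at-0], U6=0, U7=0 → 0 — matches
  U4 inverted output: U1=0, U2=1, U3=0, U4=1 [inverted output], U5=1, U6=0, U7=1 → 1 — eliminated
  U4 stuck-at-1: U1=0, U2=1, U3=0, U4=1 [stuck-at-1], U5=1, U6=0, U7=1 → 1 — eliminated
  U6 inverted output: U1=0, U2=1, U3=0, U4=0, U5=0, U6=1 [inverted output], U7=1 → 1 — eliminated
Only U5 stuck-at-0 reproduces the observed 0.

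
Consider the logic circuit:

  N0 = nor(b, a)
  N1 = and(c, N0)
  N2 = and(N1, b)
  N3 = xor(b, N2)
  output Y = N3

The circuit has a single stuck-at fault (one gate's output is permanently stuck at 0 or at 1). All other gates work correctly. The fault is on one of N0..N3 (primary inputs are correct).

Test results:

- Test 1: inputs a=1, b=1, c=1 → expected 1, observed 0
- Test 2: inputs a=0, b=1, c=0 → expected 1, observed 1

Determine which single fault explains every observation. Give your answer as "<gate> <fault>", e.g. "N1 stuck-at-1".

Fault-free values for test 1 (a=1, b=1, c=1): N0=0, N1=0, N2=0, N3=1, giving Y=1. Observed 0.
Test 1: faults giving observed 0 are {N0 stuck-at-1, N1 stuck-at-1, N2 stuck-at-1, N3 stuck-at-0}.
Test 2 (a=0, b=1, c=0): fault-free N0=0, N1=0, N2=0, N3=1 → 1; observed 1. Eliminates N1 stuck-at-1, N2 stuck-at-1, N3 stuck-at-0.
Only N0 stuck-at-1 is consistent with every test.

N0 stuck-at-1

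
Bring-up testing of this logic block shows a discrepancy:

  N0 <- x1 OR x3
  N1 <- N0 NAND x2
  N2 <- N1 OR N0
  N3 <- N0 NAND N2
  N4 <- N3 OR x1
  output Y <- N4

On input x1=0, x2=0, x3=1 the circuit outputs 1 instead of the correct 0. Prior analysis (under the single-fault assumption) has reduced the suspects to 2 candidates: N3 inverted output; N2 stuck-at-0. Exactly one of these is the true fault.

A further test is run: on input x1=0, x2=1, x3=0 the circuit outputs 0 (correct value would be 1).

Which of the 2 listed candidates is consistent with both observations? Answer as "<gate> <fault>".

N3 inverted output

Evaluate each candidate on input x1=0, x2=1, x3=0:
  N3 inverted output: N0=0, N1=1, N2=1, N3=0 [inverted output], N4=0 → 0 — matches
  N2 stuck-at-0: N0=0, N1=1, N2=0 [stuck-at-0], N3=1, N4=1 → 1 — eliminated
Only N3 inverted output reproduces the observed 0.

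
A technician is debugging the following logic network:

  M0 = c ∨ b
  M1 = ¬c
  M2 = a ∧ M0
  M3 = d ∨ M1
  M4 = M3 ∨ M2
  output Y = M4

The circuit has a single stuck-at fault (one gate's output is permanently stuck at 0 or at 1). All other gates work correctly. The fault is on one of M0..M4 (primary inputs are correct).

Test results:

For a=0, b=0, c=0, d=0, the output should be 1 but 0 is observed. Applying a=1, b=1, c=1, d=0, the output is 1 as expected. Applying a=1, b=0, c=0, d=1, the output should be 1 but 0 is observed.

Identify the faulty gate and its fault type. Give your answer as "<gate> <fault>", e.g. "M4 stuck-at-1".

Fault-free values for test 1 (a=0, b=0, c=0, d=0): M0=0, M1=1, M2=0, M3=1, M4=1, giving Y=1. Observed 0.
Test 1: faults giving observed 0 are {M1 stuck-at-0, M3 stuck-at-0, M4 stuck-at-0}.
Test 2 (a=1, b=1, c=1, d=0): fault-free M0=1, M1=0, M2=1, M3=0, M4=1 → 1; observed 1. Eliminates M4 stuck-at-0.
Test 3 (a=1, b=0, c=0, d=1): fault-free M0=0, M1=1, M2=0, M3=1, M4=1 → 1; observed 0. Eliminates M1 stuck-at-0.
Only M3 stuck-at-0 is consistent with every test.

M3 stuck-at-0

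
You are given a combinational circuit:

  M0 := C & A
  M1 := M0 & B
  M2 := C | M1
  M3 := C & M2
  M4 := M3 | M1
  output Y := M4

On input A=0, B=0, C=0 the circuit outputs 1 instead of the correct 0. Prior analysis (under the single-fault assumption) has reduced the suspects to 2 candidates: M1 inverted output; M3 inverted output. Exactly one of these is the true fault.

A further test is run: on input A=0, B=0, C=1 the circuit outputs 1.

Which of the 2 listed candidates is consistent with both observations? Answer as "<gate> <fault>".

Evaluate each candidate on input A=0, B=0, C=1:
  M1 inverted output: M0=0, M1=1 [inverted output], M2=1, M3=1, M4=1 → 1 — matches
  M3 inverted output: M0=0, M1=0, M2=1, M3=0 [inverted output], M4=0 → 0 — eliminated
Only M1 inverted output reproduces the observed 1.

M1 inverted output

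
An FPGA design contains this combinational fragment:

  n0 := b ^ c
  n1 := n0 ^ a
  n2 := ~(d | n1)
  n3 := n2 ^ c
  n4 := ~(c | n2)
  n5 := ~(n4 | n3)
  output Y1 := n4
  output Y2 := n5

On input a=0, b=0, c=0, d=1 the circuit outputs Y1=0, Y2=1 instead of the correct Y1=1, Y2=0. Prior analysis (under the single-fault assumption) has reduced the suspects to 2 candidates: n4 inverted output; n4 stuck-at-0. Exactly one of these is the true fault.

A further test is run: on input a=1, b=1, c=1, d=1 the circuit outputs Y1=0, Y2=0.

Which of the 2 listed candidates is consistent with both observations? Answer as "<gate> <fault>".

Evaluate each candidate on input a=1, b=1, c=1, d=1:
  n4 inverted output: n0=0, n1=1, n2=0, n3=1, n4=1 [inverted output], n5=0 → Y1=1, Y2=0 — eliminated
  n4 stuck-at-0: n0=0, n1=1, n2=0, n3=1, n4=0 [stuck-at-0], n5=0 → Y1=0, Y2=0 — matches
Only n4 stuck-at-0 reproduces the observed Y1=0, Y2=0.

n4 stuck-at-0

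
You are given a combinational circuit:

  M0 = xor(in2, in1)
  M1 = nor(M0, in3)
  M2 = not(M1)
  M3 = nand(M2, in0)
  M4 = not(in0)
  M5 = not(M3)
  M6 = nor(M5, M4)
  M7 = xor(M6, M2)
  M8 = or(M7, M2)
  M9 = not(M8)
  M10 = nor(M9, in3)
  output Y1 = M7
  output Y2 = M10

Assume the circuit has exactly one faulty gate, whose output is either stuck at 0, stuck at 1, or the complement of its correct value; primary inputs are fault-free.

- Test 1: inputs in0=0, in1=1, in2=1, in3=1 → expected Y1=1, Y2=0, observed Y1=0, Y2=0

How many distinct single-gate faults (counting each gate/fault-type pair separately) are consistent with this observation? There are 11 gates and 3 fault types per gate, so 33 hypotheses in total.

Fault-free: M0=0, M1=0, M2=1, M3=1, M4=1, M5=0, M6=0, M7=1, M8=1, M9=0, M10=0 → Y1=1, Y2=0. Observed Y1=0, Y2=0.
  M0: none of the 3 fault types match ✗
  M1: stuck-at-1, inverted output ✓; others ✗
  M2: stuck-at-0, inverted output ✓; others ✗
  M3: none of the 3 fault types match ✗
  M4: stuck-at-0, inverted output ✓; others ✗
  M5: none of the 3 fault types match ✗
  M6: stuck-at-1, inverted output ✓; others ✗
  M7: stuck-at-0, inverted output ✓; others ✗
  M8: none of the 3 fault types match ✗
  M9: none of the 3 fault types match ✗
  M10: none of the 3 fault types match ✗
Consistent faults: {M1 stuck-at-1, M1 inverted output, M2 stuck-at-0, M2 inverted output, M4 stuck-at-0, M4 inverted output, M6 stuck-at-1, M6 inverted output, M7 stuck-at-0, M7 inverted output} — 10 in all.

10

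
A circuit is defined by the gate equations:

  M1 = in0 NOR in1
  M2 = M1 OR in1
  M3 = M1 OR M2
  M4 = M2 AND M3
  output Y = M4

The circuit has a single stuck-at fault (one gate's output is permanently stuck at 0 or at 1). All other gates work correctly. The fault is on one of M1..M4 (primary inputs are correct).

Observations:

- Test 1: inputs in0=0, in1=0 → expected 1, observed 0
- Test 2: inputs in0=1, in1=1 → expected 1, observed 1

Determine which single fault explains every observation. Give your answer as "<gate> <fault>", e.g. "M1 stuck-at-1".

Fault-free values for test 1 (in0=0, in1=0): M1=1, M2=1, M3=1, M4=1, giving Y=1. Observed 0.
Test 1: faults giving observed 0 are {M1 stuck-at-0, M2 stuck-at-0, M3 stuck-at-0, M4 stuck-at-0}.
Test 2 (in0=1, in1=1): fault-free M1=0, M2=1, M3=1, M4=1 → 1; observed 1. Eliminates M2 stuck-at-0, M3 stuck-at-0, M4 stuck-at-0.
Only M1 stuck-at-0 is consistent with every test.

M1 stuck-at-0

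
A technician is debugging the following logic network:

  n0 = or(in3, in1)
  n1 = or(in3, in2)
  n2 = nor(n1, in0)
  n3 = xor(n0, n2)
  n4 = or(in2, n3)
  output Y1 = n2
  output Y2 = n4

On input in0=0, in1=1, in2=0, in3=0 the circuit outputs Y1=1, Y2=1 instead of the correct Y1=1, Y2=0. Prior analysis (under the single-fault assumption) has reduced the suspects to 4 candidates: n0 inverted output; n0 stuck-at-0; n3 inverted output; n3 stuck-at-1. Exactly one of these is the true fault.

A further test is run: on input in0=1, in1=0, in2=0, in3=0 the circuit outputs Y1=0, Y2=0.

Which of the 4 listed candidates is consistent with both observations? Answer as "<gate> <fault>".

n0 stuck-at-0

Evaluate each candidate on input in0=1, in1=0, in2=0, in3=0:
  n0 inverted output: n0=1 [inverted output], n1=0, n2=0, n3=1, n4=1 → Y1=0, Y2=1 — eliminated
  n0 stuck-at-0: n0=0 [stuck-at-0], n1=0, n2=0, n3=0, n4=0 → Y1=0, Y2=0 — matches
  n3 inverted output: n0=0, n1=0, n2=0, n3=1 [inverted output], n4=1 → Y1=0, Y2=1 — eliminated
  n3 stuck-at-1: n0=0, n1=0, n2=0, n3=1 [stuck-at-1], n4=1 → Y1=0, Y2=1 — eliminated
Only n0 stuck-at-0 reproduces the observed Y1=0, Y2=0.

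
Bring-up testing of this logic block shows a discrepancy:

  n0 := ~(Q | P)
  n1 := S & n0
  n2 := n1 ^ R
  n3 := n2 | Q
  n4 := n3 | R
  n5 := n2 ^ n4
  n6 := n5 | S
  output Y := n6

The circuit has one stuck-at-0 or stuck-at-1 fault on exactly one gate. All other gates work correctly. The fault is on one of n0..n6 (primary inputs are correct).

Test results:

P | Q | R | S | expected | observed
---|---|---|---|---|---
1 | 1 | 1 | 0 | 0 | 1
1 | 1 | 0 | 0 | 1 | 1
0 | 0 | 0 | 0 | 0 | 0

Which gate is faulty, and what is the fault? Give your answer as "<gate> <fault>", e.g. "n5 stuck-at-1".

Fault-free values for test 1 (P=1, Q=1, R=1, S=0): n0=0, n1=0, n2=1, n3=1, n4=1, n5=0, n6=0, giving Y=0. Observed 1.
Test 1: faults giving observed 1 are {n1 stuck-at-1, n2 stuck-at-0, n4 stuck-at-0, n5 stuck-at-1, n6 stuck-at-1}.
Test 2 (P=1, Q=1, R=0, S=0): fault-free n0=0, n1=0, n2=0, n3=1, n4=1, n5=1, n6=1 → 1; observed 1. Eliminates n1 stuck-at-1, n4 stuck-at-0.
Test 3 (P=0, Q=0, R=0, S=0): fault-free n0=1, n1=0, n2=0, n3=0, n4=0, n5=0, n6=0 → 0; observed 0. Eliminates n5 stuck-at-1, n6 stuck-at-1.
Only n2 stuck-at-0 is consistent with every test.

n2 stuck-at-0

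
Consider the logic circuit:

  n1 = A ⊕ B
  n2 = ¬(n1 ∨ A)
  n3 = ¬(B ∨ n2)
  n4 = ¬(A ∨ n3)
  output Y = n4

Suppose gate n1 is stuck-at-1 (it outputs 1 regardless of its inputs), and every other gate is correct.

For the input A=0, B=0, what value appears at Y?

0

Propagate with n1 forced: n1=1 [stuck-at-1], n2=0, n3=1, n4=0.
So Y = 0. (Without the fault it would be 1.)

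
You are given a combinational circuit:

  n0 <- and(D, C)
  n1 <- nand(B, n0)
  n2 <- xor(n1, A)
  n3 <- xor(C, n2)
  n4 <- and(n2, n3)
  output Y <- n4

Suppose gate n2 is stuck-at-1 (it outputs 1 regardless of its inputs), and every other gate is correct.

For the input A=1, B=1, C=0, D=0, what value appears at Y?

1

Propagate with n2 forced: n0=0, n1=1, n2=1 [stuck-at-1], n3=1, n4=1.
So Y = 1. (Without the fault it would be 0.)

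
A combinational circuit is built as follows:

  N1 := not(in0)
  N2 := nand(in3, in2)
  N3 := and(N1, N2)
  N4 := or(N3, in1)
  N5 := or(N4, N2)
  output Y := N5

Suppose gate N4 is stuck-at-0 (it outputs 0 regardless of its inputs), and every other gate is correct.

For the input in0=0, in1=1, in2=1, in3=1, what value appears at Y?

0

Propagate with N4 forced: N1=1, N2=0, N3=0, N4=0 [stuck-at-0], N5=0.
So Y = 0. (Without the fault it would be 1.)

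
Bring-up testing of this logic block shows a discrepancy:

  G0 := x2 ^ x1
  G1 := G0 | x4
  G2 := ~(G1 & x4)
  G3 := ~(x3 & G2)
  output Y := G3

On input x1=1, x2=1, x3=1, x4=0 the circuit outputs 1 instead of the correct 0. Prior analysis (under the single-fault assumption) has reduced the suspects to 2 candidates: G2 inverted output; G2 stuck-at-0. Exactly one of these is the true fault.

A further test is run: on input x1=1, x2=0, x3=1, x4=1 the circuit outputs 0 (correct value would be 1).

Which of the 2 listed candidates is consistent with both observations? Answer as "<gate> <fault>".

Evaluate each candidate on input x1=1, x2=0, x3=1, x4=1:
  G2 inverted output: G0=1, G1=1, G2=1 [inverted output], G3=0 → 0 — matches
  G2 stuck-at-0: G0=1, G1=1, G2=0 [stuck-at-0], G3=1 → 1 — eliminated
Only G2 inverted output reproduces the observed 0.

G2 inverted output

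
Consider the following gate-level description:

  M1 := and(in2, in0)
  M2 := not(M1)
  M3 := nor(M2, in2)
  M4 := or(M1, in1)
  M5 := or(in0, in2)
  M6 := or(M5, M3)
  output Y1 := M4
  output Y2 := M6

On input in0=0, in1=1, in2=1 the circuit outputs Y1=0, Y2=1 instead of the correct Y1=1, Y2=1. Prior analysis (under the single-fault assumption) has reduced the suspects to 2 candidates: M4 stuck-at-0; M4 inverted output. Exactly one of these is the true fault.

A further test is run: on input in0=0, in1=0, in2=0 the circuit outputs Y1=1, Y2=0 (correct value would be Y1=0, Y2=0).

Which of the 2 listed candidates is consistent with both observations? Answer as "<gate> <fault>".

Evaluate each candidate on input in0=0, in1=0, in2=0:
  M4 stuck-at-0: M1=0, M2=1, M3=0, M4=0 [stuck-at-0], M5=0, M6=0 → Y1=0, Y2=0 — eliminated
  M4 inverted output: M1=0, M2=1, M3=0, M4=1 [inverted output], M5=0, M6=0 → Y1=1, Y2=0 — matches
Only M4 inverted output reproduces the observed Y1=1, Y2=0.

M4 inverted output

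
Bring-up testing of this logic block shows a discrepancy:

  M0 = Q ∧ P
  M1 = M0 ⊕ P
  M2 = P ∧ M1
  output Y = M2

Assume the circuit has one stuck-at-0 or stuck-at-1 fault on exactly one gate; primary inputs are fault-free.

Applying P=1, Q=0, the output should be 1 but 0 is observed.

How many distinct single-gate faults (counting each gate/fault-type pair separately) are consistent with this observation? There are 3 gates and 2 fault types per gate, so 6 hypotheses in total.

Fault-free: M0=0, M1=1, M2=1 → 1. Observed 0.
  M0 stuck-at-0: output 1 ✗
  M0 stuck-at-1: output 0 ✓
  M1 stuck-at-0: output 0 ✓
  M1 stuck-at-1: output 1 ✗
  M2 stuck-at-0: output 0 ✓
  M2 stuck-at-1: output 1 ✗
Consistent faults: {M0 stuck-at-1, M1 stuck-at-0, M2 stuck-at-0} — 3 in all.

3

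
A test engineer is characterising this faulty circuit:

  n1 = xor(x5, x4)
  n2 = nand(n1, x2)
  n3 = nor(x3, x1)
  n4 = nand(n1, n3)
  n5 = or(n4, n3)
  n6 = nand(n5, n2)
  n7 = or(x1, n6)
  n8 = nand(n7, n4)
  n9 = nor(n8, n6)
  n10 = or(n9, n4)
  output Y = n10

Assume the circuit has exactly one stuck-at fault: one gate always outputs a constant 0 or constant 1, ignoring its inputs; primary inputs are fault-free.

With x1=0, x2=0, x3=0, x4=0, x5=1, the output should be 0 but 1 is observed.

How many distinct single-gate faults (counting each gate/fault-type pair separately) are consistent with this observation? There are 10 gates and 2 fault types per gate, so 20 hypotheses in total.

6

Fault-free: n1=1, n2=1, n3=1, n4=0, n5=1, n6=0, n7=0, n8=1, n9=0, n10=0 → 0. Observed 1.
  n1: stuck-at-0 ✓; others ✗
  n2: none of the 2 fault types match ✗
  n3: stuck-at-0 ✓; others ✗
  n4: stuck-at-1 ✓; others ✗
  n5: none of the 2 fault types match ✗
  n6: none of the 2 fault types match ✗
  n7: none of the 2 fault types match ✗
  n8: stuck-at-0 ✓; others ✗
  n9: stuck-at-1 ✓; others ✗
  n10: stuck-at-1 ✓; others ✗
Consistent faults: {n1 stuck-at-0, n3 stuck-at-0, n4 stuck-at-1, n8 stuck-at-0, n9 stuck-at-1, n10 stuck-at-1} — 6 in all.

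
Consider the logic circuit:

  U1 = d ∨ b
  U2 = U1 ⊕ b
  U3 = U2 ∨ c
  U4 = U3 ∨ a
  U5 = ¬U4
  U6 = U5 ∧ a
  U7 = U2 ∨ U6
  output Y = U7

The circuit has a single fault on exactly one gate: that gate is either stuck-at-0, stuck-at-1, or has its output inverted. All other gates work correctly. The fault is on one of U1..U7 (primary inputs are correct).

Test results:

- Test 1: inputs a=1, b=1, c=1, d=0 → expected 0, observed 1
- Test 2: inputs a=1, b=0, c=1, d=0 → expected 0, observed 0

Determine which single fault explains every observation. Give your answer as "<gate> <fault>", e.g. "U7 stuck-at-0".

Fault-free values for test 1 (a=1, b=1, c=1, d=0): U1=1, U2=0, U3=1, U4=1, U5=0, U6=0, U7=0, giving Y=0. Observed 1.
Test 1: faults giving observed 1 are {U1 stuck-at-0, U1 inverted output, U2 stuck-at-1, U2 inverted output, U4 stuck-at-0, U4 inverted output, U5 stuck-at-1, U5 inverted output, U6 stuck-at-1, U6 inverted output, U7 stuck-at-1, U7 inverted output}.
Test 2 (a=1, b=0, c=1, d=0): fault-free U1=0, U2=0, U3=1, U4=1, U5=0, U6=0, U7=0 → 0; observed 0. Eliminates U1 inverted output, U2 stuck-at-1, U2 inverted output, U4 stuck-at-0, U4 inverted output, U5 stuck-at-1, U5 inverted output, U6 stuck-at-1, U6 inverted output, U7 stuck-at-1, U7 inverted output.
Only U1 stuck-at-0 is consistent with every test.

U1 stuck-at-0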